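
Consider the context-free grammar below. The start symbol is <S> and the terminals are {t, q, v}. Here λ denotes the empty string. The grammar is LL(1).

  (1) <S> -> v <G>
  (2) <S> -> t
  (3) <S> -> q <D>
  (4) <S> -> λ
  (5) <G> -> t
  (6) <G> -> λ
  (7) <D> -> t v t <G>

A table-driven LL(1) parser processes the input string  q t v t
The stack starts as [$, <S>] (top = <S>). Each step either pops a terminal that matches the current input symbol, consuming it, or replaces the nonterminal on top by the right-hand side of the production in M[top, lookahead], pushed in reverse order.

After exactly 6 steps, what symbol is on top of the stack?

step 1: stack=$ <S>  input=q t v t $  — expand <S> -> q <D>
step 2: stack=$ <D> q  input=q t v t $  — match q
step 3: stack=$ <D>  input=t v t $  — expand <D> -> t v t <G>
step 4: stack=$ <G> t v t  input=t v t $  — match t
step 5: stack=$ <G> t v  input=v t $  — match v
step 6: stack=$ <G> t  input=t $  — match t
Stack after step 6: $ <G> (top = <G>).

<G>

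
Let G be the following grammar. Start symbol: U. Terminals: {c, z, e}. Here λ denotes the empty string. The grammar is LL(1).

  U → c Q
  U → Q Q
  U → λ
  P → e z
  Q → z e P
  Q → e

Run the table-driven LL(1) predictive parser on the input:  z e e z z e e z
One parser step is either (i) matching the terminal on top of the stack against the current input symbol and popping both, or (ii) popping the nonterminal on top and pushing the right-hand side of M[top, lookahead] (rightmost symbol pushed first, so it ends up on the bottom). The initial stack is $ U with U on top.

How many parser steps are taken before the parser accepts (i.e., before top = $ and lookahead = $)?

      Stack      Input              Action
   1  $ U        z e e z z e e z $  expand U → Q Q
   2  $ Q Q      z e e z z e e z $  expand Q → z e P
   3  $ Q P e z  z e e z z e e z $  match z
   4  $ Q P e    e e z z e e z $    match e
   5  $ Q P      e z z e e z $      expand P → e z
   6  $ Q z e    e z z e e z $      match e
   7  $ Q z      z z e e z $        match z
   8  $ Q        z e e z $          expand Q → z e P
   9  $ P e z    z e e z $          match z
  10  $ P e      e e z $            match e
  11  $ P        e z $              expand P → e z
  12  $ z e      e z $              match e
  13  $ z        z $                match z
Accept reached after 13 steps.

13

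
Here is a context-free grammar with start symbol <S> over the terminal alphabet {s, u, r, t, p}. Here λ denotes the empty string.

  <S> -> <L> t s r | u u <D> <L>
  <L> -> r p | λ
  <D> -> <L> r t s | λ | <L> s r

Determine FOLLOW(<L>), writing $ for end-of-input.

{$, r, s, t}

FIRST(<L>) = {λ, r}
FIRST(<S>) = {r, t, u}  (via <L> t s r)
FIRST(<D>) = {λ, r, s}  (via <L> r t s, <L> s r)
FOLLOW(<S>) includes $ since <S> is the start symbol.
FOLLOW(<S>): <S> appears on no right-hand side. Thus FOLLOW(<S>) = {$}.
FOLLOW(<L>): in <S>-><L> t s r, <L> is followed by t s r with FIRST {t}; in <S>->u u <D> <L>, the suffix after <L> is empty, so FOLLOW(<L>) ⊇ FOLLOW(<S>) = {$}; in <D>-><L> r t s, <L> is followed by r t s with FIRST {r}; in <D>-><L> s r, <L> is followed by s r with FIRST {s}. Thus FOLLOW(<L>) = {$, r, s, t}.
FOLLOW(<D>): in <S>->u u <D> <L>, <D> is followed by <L> with FIRST {λ, r}; in <S>->u u <D> <L>, the suffix after <D> is nullable, so FOLLOW(<D>) ⊇ FOLLOW(<S>) = {$}. Thus FOLLOW(<D>) = {$, r}.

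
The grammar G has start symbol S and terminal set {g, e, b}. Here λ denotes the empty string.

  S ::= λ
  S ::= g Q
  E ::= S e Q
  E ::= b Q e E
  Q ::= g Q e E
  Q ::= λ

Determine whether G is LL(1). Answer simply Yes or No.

FIRST(S) = {λ, g}
FIRST(E) = {b, e, g}
FIRST(Q) = {λ, g}
FOLLOW(S) = {$, e}
FOLLOW(E) = {$, e}
FOLLOW(Q) = {$, e}
Each cell of M receives at most one production.

Yes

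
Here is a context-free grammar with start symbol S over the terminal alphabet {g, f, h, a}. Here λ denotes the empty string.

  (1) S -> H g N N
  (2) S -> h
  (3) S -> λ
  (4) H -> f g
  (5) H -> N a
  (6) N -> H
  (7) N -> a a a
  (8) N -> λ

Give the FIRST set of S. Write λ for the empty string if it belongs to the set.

FIRST(S) = {λ, a, f, h}  (via H g N N)
FIRST(H) = {a, f}  (via N a)
FIRST(N) = {λ, a, f}  (via H)

{λ, a, f, h}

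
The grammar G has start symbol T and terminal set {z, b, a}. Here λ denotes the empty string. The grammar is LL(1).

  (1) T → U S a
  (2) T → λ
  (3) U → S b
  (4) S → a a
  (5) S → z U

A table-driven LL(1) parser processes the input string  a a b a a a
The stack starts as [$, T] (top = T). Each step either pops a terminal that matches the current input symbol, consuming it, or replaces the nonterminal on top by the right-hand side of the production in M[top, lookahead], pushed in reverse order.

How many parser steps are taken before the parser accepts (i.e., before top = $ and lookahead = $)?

      Stack        Input          Action
   1  $ T          a a b a a a $  expand T → U S a
   2  $ a S U      a a b a a a $  expand U → S b
   3  $ a S b S    a a b a a a $  expand S → a a
   4  $ a S b a a  a a b a a a $  match a
   5  $ a S b a    a b a a a $    match a
   6  $ a S b      b a a a $      match b
   7  $ a S        a a a $        expand S → a a
   8  $ a a a      a a a $        match a
   9  $ a a        a a $          match a
  10  $ a          a $            match a
Accept reached after 10 steps.

10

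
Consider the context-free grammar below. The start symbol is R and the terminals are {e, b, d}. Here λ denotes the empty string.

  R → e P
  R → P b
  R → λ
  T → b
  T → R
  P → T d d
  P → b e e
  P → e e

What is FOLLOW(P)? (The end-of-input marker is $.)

FIRST(R) = {λ, b, d, e}  (via P b)
FIRST(T) = {λ, b, d, e}  (via R)
FIRST(P) = {b, d, e}  (via T d d)
FOLLOW(R) includes $ since R is the start symbol.
FOLLOW(T): in P→T d d, T is followed by d d with FIRST {d}. Thus FOLLOW(T) = {d}.
FOLLOW(R): in T→R, the suffix after R is empty, so FOLLOW(R) ⊇ FOLLOW(T) = {d}. Thus FOLLOW(R) = {$, d}.
FOLLOW(P): in R→e P, the suffix after P is empty, so FOLLOW(P) ⊇ FOLLOW(R) = {$, d}; in R→P b, P is followed by b with FIRST {b}. Thus FOLLOW(P) = {$, b, d}.

{$, b, d}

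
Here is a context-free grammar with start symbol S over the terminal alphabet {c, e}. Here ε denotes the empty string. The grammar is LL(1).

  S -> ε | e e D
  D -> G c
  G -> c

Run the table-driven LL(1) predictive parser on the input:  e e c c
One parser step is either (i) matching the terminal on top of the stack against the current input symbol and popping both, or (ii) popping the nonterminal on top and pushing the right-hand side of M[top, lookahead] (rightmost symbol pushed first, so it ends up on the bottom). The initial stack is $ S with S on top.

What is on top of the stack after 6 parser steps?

step 1: stack=$ S  input=e e c c $  — expand S -> e e D
step 2: stack=$ D e e  input=e e c c $  — match e
step 3: stack=$ D e  input=e c c $  — match e
step 4: stack=$ D  input=c c $  — expand D -> G c
step 5: stack=$ c G  input=c c $  — expand G -> c
step 6: stack=$ c c  input=c c $  — match c
Stack after step 6: $ c (top = c).

c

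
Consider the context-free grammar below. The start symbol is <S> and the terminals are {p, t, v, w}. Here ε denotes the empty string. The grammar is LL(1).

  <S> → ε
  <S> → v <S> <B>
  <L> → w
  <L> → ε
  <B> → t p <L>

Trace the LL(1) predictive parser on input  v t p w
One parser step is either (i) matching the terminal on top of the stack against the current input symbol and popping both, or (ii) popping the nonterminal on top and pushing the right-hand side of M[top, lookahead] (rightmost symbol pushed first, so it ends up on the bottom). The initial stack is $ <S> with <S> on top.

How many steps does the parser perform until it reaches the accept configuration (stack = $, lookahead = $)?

step 1: stack=$ <S>  input=v t p w $  — expand <S> → v <S> <B>
step 2: stack=$ <B> <S> v  input=v t p w $  — match v
step 3: stack=$ <B> <S>  input=t p w $  — expand <S> → ε
step 4: stack=$ <B>  input=t p w $  — expand <B> → t p <L>
step 5: stack=$ <L> p t  input=t p w $  — match t
step 6: stack=$ <L> p  input=p w $  — match p
step 7: stack=$ <L>  input=w $  — expand <L> → w
step 8: stack=$ w  input=w $  — match w
Accept reached after 8 steps.

8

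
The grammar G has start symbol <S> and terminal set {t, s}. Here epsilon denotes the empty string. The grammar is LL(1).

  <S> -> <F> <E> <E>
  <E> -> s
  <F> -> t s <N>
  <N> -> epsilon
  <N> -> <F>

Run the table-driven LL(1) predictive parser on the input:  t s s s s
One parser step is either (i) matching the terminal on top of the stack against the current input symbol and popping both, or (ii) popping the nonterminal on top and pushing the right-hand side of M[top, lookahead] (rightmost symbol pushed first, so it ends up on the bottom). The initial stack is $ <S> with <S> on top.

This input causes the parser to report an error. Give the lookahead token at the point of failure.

      Stack              Input        Action
   1  $ <S>              t s s s s $  expand <S> -> <F> <E> <E>
   2  $ <E> <E> <F>      t s s s s $  expand <F> -> t s <N>
   3  $ <E> <E> <N> s t  t s s s s $  match t
   4  $ <E> <E> <N> s    s s s s $    match s
   5  $ <E> <E> <N>      s s s $      expand <N> -> epsilon
   6  $ <E> <E>          s s s $      expand <E> -> s
   7  $ <E> s            s s s $      match s
   8  $ <E>              s s $        expand <E> -> s
   9  $ s                s s $        match s
  10  $                  s $          error: stack empty but input remains

s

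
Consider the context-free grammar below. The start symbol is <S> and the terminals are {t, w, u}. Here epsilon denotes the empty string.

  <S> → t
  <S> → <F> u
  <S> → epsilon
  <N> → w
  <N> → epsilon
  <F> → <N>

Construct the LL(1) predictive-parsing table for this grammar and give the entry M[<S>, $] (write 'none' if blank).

<S> → epsilon

FIRST(<N>): from <N>→w we get {w}; from <N>→epsilon we get {epsilon}. So FIRST(<N>) = {epsilon, w}.
FIRST(<F>): from <F>→<N> we get {epsilon, w}. So FIRST(<F>) = {epsilon, w}.
FIRST(<S>): from <S>→t we get {t}; from <S>→<F> u we get {u, w}; from <S>→epsilon we get {epsilon}. So FIRST(<S>) = {epsilon, t, u, w}.
FOLLOW(<S>) includes $ since <S> is the start symbol.
FOLLOW(<S>): <S> appears on no right-hand side. Thus FOLLOW(<S>) = {$}.
For <S> → t: FIRST(t) = {t}, so it goes in M[<S>, t] for t ∈ {t}.
For <S> → <F> u: FIRST(<F> u) = {u, w}, so it goes in M[<S>, t] for t ∈ {u, w}.
For <S> → epsilon: FIRST(epsilon) = {epsilon}, so it goes in M[<S>, t] for t ∈ {}; since epsilon ∈ FIRST, also for every t ∈ FOLLOW(<S>) = {$}.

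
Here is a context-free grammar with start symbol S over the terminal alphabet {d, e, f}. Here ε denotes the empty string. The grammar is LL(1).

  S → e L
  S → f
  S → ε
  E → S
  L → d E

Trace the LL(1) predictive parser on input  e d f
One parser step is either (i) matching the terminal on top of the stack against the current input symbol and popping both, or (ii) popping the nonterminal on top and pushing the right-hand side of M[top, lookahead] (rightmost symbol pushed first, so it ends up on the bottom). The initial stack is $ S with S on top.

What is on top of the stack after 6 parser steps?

f

     Stack  Input    Action
  1  $ S    e d f $  expand S → e L
  2  $ L e  e d f $  match e
  3  $ L    d f $    expand L → d E
  4  $ E d  d f $    match d
  5  $ E    f $      expand E → S
  6  $ S    f $      expand S → f
Stack after step 6: $ f (top = f).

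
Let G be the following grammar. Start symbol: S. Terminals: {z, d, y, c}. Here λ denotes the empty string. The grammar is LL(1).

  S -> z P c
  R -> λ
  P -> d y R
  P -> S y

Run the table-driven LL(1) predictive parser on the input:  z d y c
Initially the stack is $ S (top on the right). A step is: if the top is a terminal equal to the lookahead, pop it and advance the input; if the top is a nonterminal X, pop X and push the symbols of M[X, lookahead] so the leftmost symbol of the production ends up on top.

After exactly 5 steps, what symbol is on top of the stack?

R

step 1: stack=$ S  input=z d y c $  — expand S -> z P c
step 2: stack=$ c P z  input=z d y c $  — match z
step 3: stack=$ c P  input=d y c $  — expand P -> d y R
step 4: stack=$ c R y d  input=d y c $  — match d
step 5: stack=$ c R y  input=y c $  — match y
Stack after step 5: $ c R (top = R).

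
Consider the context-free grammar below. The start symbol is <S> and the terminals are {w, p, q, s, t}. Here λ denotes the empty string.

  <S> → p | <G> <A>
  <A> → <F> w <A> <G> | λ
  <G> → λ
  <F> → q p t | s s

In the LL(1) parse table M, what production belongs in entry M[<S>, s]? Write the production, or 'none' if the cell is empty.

FIRST(<G>): from <G>→λ we get {λ}. So FIRST(<G>) = {λ}.
FIRST(<F>): from <F>→q p t we get {q}; from <F>→s s we get {s}. So FIRST(<F>) = {q, s}.
FIRST(<A>): from <A>→<F> w <A> <G> we get {q, s}; from <A>→λ we get {λ}. So FIRST(<A>) = {λ, q, s}.
FIRST(<S>): from <S>→p we get {p}; from <S>→<G> <A> we get {λ, q, s}. So FIRST(<S>) = {λ, p, q, s}.
FOLLOW(<S>) includes $ since <S> is the start symbol.
FOLLOW(<S>): <S> appears on no right-hand side. Thus FOLLOW(<S>) = {$}.
For <S> → p: FIRST(p) = {p}, so it goes in M[<S>, t] for t ∈ {p}.
For <S> → <G> <A>: FIRST(<G> <A>) = {λ, q, s}, so it goes in M[<S>, t] for t ∈ {q, s}; since λ ∈ FIRST, also for every t ∈ FOLLOW(<S>) = {$}.

<S> → <G> <A>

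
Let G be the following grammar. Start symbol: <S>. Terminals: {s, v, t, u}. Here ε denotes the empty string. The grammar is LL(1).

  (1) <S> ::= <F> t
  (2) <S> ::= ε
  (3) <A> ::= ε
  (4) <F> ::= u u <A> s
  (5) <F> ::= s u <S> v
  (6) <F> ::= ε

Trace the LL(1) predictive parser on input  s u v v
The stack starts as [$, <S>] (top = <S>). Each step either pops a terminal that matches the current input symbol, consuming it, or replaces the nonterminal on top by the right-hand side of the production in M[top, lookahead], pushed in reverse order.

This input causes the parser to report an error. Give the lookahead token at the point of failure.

v

     Stack          Input      Action
  1  $ <S>          s u v v $  expand <S> ::= <F> t
  2  $ t <F>        s u v v $  expand <F> ::= s u <S> v
  3  $ t v <S> u s  s u v v $  match s
  4  $ t v <S> u    u v v $    match u
  5  $ t v <S>      v v $      expand <S> ::= ε
  6  $ t v          v v $      match v
  7  $ t            v $        error: top is terminal t but lookahead is v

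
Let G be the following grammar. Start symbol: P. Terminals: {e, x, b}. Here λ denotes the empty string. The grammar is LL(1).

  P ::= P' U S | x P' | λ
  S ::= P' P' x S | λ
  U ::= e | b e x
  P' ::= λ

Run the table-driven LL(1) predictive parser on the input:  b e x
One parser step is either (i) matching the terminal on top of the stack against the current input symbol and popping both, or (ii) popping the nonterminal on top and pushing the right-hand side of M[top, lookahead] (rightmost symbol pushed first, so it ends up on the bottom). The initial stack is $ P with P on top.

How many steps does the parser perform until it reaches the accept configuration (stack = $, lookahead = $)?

7

step 1: stack=$ P  input=b e x $  — expand P ::= P' U S
step 2: stack=$ S U P'  input=b e x $  — expand P' ::= λ
step 3: stack=$ S U  input=b e x $  — expand U ::= b e x
step 4: stack=$ S x e b  input=b e x $  — match b
step 5: stack=$ S x e  input=e x $  — match e
step 6: stack=$ S x  input=x $  — match x
step 7: stack=$ S  input=$  — expand S ::= λ
Accept reached after 7 steps.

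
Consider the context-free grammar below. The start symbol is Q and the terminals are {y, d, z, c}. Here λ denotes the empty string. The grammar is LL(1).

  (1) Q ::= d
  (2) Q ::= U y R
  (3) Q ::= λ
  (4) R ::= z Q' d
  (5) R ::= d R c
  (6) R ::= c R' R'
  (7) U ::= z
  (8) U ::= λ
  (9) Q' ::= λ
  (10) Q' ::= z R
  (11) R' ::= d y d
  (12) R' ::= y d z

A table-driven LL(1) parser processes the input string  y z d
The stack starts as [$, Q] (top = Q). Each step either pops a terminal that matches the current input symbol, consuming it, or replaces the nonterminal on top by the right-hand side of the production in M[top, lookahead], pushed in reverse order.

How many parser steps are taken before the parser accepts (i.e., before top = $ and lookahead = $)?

7

step 1: stack=$ Q  input=y z d $  — expand Q ::= U y R
step 2: stack=$ R y U  input=y z d $  — expand U ::= λ
step 3: stack=$ R y  input=y z d $  — match y
step 4: stack=$ R  input=z d $  — expand R ::= z Q' d
step 5: stack=$ d Q' z  input=z d $  — match z
step 6: stack=$ d Q'  input=d $  — expand Q' ::= λ
step 7: stack=$ d  input=d $  — match d
Accept reached after 7 steps.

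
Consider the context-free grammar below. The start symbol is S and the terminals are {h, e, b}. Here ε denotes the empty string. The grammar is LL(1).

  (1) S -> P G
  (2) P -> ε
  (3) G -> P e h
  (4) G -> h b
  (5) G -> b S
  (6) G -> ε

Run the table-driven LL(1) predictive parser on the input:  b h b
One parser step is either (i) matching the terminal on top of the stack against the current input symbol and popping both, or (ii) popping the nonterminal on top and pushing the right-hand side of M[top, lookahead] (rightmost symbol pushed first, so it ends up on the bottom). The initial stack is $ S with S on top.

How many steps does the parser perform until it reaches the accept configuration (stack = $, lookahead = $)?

     Stack  Input    Action
  1  $ S    b h b $  expand S -> P G
  2  $ G P  b h b $  expand P -> ε
  3  $ G    b h b $  expand G -> b S
  4  $ S b  b h b $  match b
  5  $ S    h b $    expand S -> P G
  6  $ G P  h b $    expand P -> ε
  7  $ G    h b $    expand G -> h b
  8  $ b h  h b $    match h
  9  $ b    b $      match b
Accept reached after 9 steps.

9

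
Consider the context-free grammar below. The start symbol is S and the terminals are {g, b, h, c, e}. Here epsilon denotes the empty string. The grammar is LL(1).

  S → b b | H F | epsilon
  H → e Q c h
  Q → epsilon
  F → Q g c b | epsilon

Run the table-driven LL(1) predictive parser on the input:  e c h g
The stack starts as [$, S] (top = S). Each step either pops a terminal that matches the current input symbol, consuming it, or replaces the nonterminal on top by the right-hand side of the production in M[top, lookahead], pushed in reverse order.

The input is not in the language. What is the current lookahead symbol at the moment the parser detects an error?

step 1: stack=$ S  input=e c h g $  — expand S → H F
step 2: stack=$ F H  input=e c h g $  — expand H → e Q c h
step 3: stack=$ F h c Q e  input=e c h g $  — match e
step 4: stack=$ F h c Q  input=c h g $  — expand Q → epsilon
step 5: stack=$ F h c  input=c h g $  — match c
step 6: stack=$ F h  input=h g $  — match h
step 7: stack=$ F  input=g $  — expand F → Q g c b
step 8: stack=$ b c g Q  input=g $  — expand Q → epsilon
step 9: stack=$ b c g  input=g $  — match g
step 10: stack=$ b c  input=$  — error: top is terminal c but lookahead is $

$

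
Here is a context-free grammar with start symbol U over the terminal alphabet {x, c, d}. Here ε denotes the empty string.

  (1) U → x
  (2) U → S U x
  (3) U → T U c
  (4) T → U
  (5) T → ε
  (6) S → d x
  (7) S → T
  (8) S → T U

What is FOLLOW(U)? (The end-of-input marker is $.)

FIRST(U) = {d, x}  (via S U x, T U c)
FIRST(T) = {ε, d, x}  (via U)
FIRST(S) = {ε, d, x}  (via T, T U)
FOLLOW(U) includes $ since U is the start symbol.
FOLLOW(S): in U→S U x, S is followed by U x with FIRST {d, x}. Thus FOLLOW(S) = {d, x}.
FOLLOW(T): in U→T U c, T is followed by U c with FIRST {d, x}; in S→T, the suffix after T is empty, so FOLLOW(T) ⊇ FOLLOW(S) = {d, x}; in S→T U, T is followed by U with FIRST {d, x}. Thus FOLLOW(T) = {d, x}.
FOLLOW(U): in U→S U x, U is followed by x with FIRST {x}; in U→T U c, U is followed by c with FIRST {c}; in T→U, the suffix after U is empty, so FOLLOW(U) ⊇ FOLLOW(T) = {d, x}; in S→T U, the suffix after U is empty, so FOLLOW(U) ⊇ FOLLOW(S) = {d, x}. Thus FOLLOW(U) = {$, c, d, x}.

{$, c, d, x}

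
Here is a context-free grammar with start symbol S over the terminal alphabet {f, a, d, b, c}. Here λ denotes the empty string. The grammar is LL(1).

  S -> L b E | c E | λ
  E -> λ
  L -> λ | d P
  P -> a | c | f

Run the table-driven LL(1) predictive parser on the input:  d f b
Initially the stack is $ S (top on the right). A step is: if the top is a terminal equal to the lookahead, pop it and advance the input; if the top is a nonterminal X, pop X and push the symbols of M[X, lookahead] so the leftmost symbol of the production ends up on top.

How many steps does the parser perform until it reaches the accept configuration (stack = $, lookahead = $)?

7

step 1: stack=$ S  input=d f b $  — expand S -> L b E
step 2: stack=$ E b L  input=d f b $  — expand L -> d P
step 3: stack=$ E b P d  input=d f b $  — match d
step 4: stack=$ E b P  input=f b $  — expand P -> f
step 5: stack=$ E b f  input=f b $  — match f
step 6: stack=$ E b  input=b $  — match b
step 7: stack=$ E  input=$  — expand E -> λ
Accept reached after 7 steps.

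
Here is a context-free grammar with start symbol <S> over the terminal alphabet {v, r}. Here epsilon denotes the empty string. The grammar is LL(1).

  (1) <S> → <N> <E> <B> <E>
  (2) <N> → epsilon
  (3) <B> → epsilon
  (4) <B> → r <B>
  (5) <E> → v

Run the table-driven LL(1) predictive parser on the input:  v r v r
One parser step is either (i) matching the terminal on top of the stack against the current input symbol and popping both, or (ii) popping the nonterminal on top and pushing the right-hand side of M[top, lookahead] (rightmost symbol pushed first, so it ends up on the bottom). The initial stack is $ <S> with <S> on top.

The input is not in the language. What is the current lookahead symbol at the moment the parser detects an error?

      Stack              Input      Action
   1  $ <S>              v r v r $  expand <S> → <N> <E> <B> <E>
   2  $ <E> <B> <E> <N>  v r v r $  expand <N> → epsilon
   3  $ <E> <B> <E>      v r v r $  expand <E> → v
   4  $ <E> <B> v        v r v r $  match v
   5  $ <E> <B>          r v r $    expand <B> → r <B>
   6  $ <E> <B> r        r v r $    match r
   7  $ <E> <B>          v r $      expand <B> → epsilon
   8  $ <E>              v r $      expand <E> → v
   9  $ v                v r $      match v
  10  $                  r $        error: stack empty but input remains

r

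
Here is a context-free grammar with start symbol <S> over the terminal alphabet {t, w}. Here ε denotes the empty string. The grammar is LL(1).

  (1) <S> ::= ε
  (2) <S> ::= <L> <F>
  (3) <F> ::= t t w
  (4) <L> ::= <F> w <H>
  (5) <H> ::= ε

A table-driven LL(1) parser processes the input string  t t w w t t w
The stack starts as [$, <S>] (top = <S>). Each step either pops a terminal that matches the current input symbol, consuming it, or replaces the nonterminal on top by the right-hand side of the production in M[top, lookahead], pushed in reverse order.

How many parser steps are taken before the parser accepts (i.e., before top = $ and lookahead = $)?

12

      Stack              Input            Action
   1  $ <S>              t t w w t t w $  expand <S> ::= <L> <F>
   2  $ <F> <L>          t t w w t t w $  expand <L> ::= <F> w <H>
   3  $ <F> <H> w <F>    t t w w t t w $  expand <F> ::= t t w
   4  $ <F> <H> w w t t  t t w w t t w $  match t
   5  $ <F> <H> w w t    t w w t t w $    match t
   6  $ <F> <H> w w      w w t t w $      match w
   7  $ <F> <H> w        w t t w $        match w
   8  $ <F> <H>          t t w $          expand <H> ::= ε
   9  $ <F>              t t w $          expand <F> ::= t t w
  10  $ w t t            t t w $          match t
  11  $ w t              t w $            match t
  12  $ w                w $              match w
Accept reached after 12 steps.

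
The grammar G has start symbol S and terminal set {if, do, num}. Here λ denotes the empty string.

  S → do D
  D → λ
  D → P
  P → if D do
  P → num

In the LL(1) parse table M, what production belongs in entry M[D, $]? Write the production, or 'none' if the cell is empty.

FIRST(S): from S→do D we get {do}. So FIRST(S) = {do}.
FIRST(P): from P→if D do we get {if}; from P→num we get {num}. So FIRST(P) = {if, num}.
FIRST(D): from D→λ we get {λ}; from D→P we get {if, num}. So FIRST(D) = {λ, if, num}.
FOLLOW(S) includes $ since S is the start symbol.
FOLLOW(S): S appears on no right-hand side. Thus FOLLOW(S) = {$}.
FOLLOW(D): in S→do D, the suffix after D is empty, so FOLLOW(D) ⊇ FOLLOW(S) = {$}; in P→if D do, D is followed by do with FIRST {do}. Thus FOLLOW(D) = {$, do}.
For D → λ: FIRST(λ) = {λ}, so it goes in M[D, t] for t ∈ {}; since λ ∈ FIRST, also for every t ∈ FOLLOW(D) = {$, do}.
For D → P: FIRST(P) = {if, num}, so it goes in M[D, t] for t ∈ {if, num}.

D → λ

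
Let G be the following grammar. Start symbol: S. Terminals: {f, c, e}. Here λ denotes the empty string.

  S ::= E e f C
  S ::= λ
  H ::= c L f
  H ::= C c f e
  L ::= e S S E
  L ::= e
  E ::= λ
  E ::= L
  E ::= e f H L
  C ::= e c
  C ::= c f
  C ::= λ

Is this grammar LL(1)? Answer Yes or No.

No

FIRST(S) = {λ, e}
FIRST(H) = {c, e}
FIRST(L) = {e}
FIRST(E) = {λ, e}
FIRST(C) = {λ, c, e}
FOLLOW(S) = {$, e, f}
FOLLOW(H) = {e}
FOLLOW(L) = {e, f}
FOLLOW(E) = {e, f}
FOLLOW(C) = {$, c, e, f}
Cell M[C, c] receives both C ::= c f and C ::= λ — the grammar is not LL(1).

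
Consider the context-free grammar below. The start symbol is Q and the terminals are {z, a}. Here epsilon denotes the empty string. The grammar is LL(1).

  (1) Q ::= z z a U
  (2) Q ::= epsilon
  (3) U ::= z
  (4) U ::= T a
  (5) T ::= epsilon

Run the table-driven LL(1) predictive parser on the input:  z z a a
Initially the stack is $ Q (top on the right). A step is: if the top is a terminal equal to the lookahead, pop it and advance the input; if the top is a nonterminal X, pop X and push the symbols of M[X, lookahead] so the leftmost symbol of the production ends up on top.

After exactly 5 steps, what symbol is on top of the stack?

T

step 1: stack=$ Q  input=z z a a $  — expand Q ::= z z a U
step 2: stack=$ U a z z  input=z z a a $  — match z
step 3: stack=$ U a z  input=z a a $  — match z
step 4: stack=$ U a  input=a a $  — match a
step 5: stack=$ U  input=a $  — expand U ::= T a
Stack after step 5: $ a T (top = T).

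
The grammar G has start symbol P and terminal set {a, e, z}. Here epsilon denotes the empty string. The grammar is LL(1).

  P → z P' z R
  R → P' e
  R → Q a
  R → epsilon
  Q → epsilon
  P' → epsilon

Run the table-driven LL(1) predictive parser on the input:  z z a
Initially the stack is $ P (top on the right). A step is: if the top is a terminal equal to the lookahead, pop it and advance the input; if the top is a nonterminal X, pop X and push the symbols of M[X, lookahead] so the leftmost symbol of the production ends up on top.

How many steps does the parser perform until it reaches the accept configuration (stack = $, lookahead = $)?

7

     Stack       Input    Action
  1  $ P         z z a $  expand P → z P' z R
  2  $ R z P' z  z z a $  match z
  3  $ R z P'    z a $    expand P' → epsilon
  4  $ R z       z a $    match z
  5  $ R         a $      expand R → Q a
  6  $ a Q       a $      expand Q → epsilon
  7  $ a         a $      match a
Accept reached after 7 steps.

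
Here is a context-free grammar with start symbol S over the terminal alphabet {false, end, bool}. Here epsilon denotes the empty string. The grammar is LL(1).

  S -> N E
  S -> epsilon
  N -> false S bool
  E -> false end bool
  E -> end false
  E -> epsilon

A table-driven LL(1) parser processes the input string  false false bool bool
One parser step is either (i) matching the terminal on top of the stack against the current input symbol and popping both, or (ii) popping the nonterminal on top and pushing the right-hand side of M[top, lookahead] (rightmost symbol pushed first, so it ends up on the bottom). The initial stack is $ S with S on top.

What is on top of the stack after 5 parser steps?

false

     Stack             Input                    Action
  1  $ S               false false bool bool $  expand S -> N E
  2  $ E N             false false bool bool $  expand N -> false S bool
  3  $ E bool S false  false false bool bool $  match false
  4  $ E bool S        false bool bool $        expand S -> N E
  5  $ E bool E N      false bool bool $        expand N -> false S bool
Stack after step 5: $ E bool E bool S false (top = false).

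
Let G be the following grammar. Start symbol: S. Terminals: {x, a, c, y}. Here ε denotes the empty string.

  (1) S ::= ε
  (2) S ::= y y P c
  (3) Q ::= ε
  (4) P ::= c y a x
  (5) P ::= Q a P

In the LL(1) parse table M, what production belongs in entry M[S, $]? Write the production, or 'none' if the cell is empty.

S ::= ε

FIRST(S) = {ε, y}
FIRST(Q) = {ε}
FIRST(P) = {a, c}  (via Q a P)
FOLLOW(S) includes $ since S is the start symbol.
FOLLOW(S): S appears on no right-hand side. Thus FOLLOW(S) = {$}.
For S ::= ε: FIRST(ε) = {ε}, so it goes in M[S, t] for t ∈ {}; since ε ∈ FIRST, also for every t ∈ FOLLOW(S) = {$}.
For S ::= y y P c: FIRST(y y P c) = {y}, so it goes in M[S, t] for t ∈ {y}.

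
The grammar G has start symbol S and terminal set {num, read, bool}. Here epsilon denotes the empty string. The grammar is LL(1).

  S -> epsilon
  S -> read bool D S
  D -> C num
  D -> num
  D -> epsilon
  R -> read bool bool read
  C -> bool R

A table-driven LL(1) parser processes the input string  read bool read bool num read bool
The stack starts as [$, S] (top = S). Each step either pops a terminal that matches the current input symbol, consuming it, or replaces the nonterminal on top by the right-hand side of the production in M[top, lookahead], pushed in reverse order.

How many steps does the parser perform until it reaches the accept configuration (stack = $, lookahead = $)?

14

      Stack            Input                                Action
   1  $ S              read bool read bool num read bool $  expand S -> read bool D S
   2  $ S D bool read  read bool read bool num read bool $  match read
   3  $ S D bool       bool read bool num read bool $       match bool
   4  $ S D            read bool num read bool $            expand D -> epsilon
   5  $ S              read bool num read bool $            expand S -> read bool D S
   6  $ S D bool read  read bool num read bool $            match read
   7  $ S D bool       bool num read bool $                 match bool
   8  $ S D            num read bool $                      expand D -> num
   9  $ S num          num read bool $                      match num
  10  $ S              read bool $                          expand S -> read bool D S
  11  $ S D bool read  read bool $                          match read
  12  $ S D bool       bool $                               match bool
  13  $ S D            $                                    expand D -> epsilon
  14  $ S              $                                    expand S -> epsilon
Accept reached after 14 steps.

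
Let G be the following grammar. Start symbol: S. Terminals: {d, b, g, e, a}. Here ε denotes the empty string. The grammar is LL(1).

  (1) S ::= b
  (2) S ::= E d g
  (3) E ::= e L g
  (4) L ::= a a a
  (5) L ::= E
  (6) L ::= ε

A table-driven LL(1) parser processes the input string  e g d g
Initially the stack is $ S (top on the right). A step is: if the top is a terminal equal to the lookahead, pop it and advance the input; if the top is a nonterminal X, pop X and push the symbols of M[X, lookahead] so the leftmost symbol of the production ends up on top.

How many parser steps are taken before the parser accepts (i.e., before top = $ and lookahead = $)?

7

     Stack        Input      Action
  1  $ S          e g d g $  expand S ::= E d g
  2  $ g d E      e g d g $  expand E ::= e L g
  3  $ g d g L e  e g d g $  match e
  4  $ g d g L    g d g $    expand L ::= ε
  5  $ g d g      g d g $    match g
  6  $ g d        d g $      match d
  7  $ g          g $        match g
Accept reached after 7 steps.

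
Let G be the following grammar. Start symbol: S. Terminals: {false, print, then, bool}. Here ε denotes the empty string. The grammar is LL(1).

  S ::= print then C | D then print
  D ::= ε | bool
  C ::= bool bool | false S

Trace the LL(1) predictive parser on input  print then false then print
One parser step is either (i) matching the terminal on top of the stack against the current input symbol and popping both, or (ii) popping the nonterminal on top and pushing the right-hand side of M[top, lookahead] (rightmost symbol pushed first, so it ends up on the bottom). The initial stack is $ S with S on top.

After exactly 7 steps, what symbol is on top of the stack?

step 1: stack=$ S  input=print then false then print $  — expand S ::= print then C
step 2: stack=$ C then print  input=print then false then print $  — match print
step 3: stack=$ C then  input=then false then print $  — match then
step 4: stack=$ C  input=false then print $  — expand C ::= false S
step 5: stack=$ S false  input=false then print $  — match false
step 6: stack=$ S  input=then print $  — expand S ::= D then print
step 7: stack=$ print then D  input=then print $  — expand D ::= ε
Stack after step 7: $ print then (top = then).

then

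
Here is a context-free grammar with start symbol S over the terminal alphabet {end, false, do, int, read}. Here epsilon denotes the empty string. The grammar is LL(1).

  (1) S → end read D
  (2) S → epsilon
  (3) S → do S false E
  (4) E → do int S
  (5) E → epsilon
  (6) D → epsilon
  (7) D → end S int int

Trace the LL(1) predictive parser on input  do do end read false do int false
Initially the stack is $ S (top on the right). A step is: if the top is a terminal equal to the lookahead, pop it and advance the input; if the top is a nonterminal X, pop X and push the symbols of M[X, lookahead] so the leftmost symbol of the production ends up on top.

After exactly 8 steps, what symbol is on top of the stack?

     Stack                         Input                                Action
  1  $ S                           do do end read false do int false $  expand S → do S false E
  2  $ E false S do                do do end read false do int false $  match do
  3  $ E false S                   do end read false do int false $     expand S → do S false E
  4  $ E false E false S do        do end read false do int false $     match do
  5  $ E false E false S           end read false do int false $        expand S → end read D
  6  $ E false E false D read end  end read false do int false $        match end
  7  $ E false E false D read      read false do int false $            match read
  8  $ E false E false D           false do int false $                 expand D → epsilon
Stack after step 8: $ E false E false (top = false).

false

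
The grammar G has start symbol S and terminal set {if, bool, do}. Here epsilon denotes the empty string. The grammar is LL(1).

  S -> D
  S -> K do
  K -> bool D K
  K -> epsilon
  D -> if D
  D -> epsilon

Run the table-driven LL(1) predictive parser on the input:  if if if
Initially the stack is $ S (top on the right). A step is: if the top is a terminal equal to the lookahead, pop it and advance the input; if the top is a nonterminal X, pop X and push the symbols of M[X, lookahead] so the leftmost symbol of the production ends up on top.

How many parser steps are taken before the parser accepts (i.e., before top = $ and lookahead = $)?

step 1: stack=$ S  input=if if if $  — expand S -> D
step 2: stack=$ D  input=if if if $  — expand D -> if D
step 3: stack=$ D if  input=if if if $  — match if
step 4: stack=$ D  input=if if $  — expand D -> if D
step 5: stack=$ D if  input=if if $  — match if
step 6: stack=$ D  input=if $  — expand D -> if D
step 7: stack=$ D if  input=if $  — match if
step 8: stack=$ D  input=$  — expand D -> epsilon
Accept reached after 8 steps.

8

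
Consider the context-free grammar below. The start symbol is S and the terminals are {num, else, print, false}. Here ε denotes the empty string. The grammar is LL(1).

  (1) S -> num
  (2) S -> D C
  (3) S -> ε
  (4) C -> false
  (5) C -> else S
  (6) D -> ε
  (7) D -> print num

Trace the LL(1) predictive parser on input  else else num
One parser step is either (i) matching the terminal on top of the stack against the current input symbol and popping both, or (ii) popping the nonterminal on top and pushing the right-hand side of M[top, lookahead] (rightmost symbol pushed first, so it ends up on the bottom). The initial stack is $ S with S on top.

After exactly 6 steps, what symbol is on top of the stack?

step 1: stack=$ S  input=else else num $  — expand S -> D C
step 2: stack=$ C D  input=else else num $  — expand D -> ε
step 3: stack=$ C  input=else else num $  — expand C -> else S
step 4: stack=$ S else  input=else else num $  — match else
step 5: stack=$ S  input=else num $  — expand S -> D C
step 6: stack=$ C D  input=else num $  — expand D -> ε
Stack after step 6: $ C (top = C).

C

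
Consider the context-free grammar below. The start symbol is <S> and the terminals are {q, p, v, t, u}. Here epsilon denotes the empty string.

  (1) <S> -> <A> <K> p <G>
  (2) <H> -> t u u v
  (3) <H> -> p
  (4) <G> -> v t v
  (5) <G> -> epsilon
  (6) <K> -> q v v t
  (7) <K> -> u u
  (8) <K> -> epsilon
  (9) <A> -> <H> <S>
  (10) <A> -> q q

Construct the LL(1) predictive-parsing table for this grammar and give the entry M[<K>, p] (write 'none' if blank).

<K> -> epsilon

FIRST(<H>) = {p, t}
FIRST(<G>) = {epsilon, v}
FIRST(<K>) = {epsilon, q, u}
FIRST(<A>) = {p, q, t}  (via <H> <S>)
FIRST(<S>) = {p, q, t}  (via <A> <K> p <G>)
FOLLOW(<S>) includes $ since <S> is the start symbol.
FOLLOW(<K>): in <S>-><A> <K> p <G>, <K> is followed by p <G> with FIRST {p}. Thus FOLLOW(<K>) = {p}.
For <K> -> q v v t: FIRST(q v v t) = {q}, so it goes in M[<K>, t] for t ∈ {q}.
For <K> -> u u: FIRST(u u) = {u}, so it goes in M[<K>, t] for t ∈ {u}.
For <K> -> epsilon: FIRST(epsilon) = {epsilon}, so it goes in M[<K>, t] for t ∈ {}; since epsilon ∈ FIRST, also for every t ∈ FOLLOW(<K>) = {p}.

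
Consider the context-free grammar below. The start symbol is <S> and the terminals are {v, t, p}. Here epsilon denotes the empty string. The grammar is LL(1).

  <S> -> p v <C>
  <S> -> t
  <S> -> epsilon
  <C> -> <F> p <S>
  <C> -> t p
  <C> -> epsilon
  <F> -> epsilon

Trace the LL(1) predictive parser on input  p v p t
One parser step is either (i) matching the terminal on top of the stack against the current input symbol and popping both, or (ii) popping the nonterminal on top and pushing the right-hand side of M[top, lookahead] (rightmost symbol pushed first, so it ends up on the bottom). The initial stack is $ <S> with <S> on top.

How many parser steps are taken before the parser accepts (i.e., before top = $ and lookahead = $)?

     Stack        Input      Action
  1  $ <S>        p v p t $  expand <S> -> p v <C>
  2  $ <C> v p    p v p t $  match p
  3  $ <C> v      v p t $    match v
  4  $ <C>        p t $      expand <C> -> <F> p <S>
  5  $ <S> p <F>  p t $      expand <F> -> epsilon
  6  $ <S> p      p t $      match p
  7  $ <S>        t $        expand <S> -> t
  8  $ t          t $        match t
Accept reached after 8 steps.

8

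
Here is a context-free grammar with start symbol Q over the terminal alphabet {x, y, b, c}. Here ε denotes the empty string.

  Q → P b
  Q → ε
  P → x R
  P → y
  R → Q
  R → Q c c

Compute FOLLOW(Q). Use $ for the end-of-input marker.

FIRST(P): from P→x R we get {x}; from P→y we get {y}. So FIRST(P) = {x, y}.
FIRST(Q): from Q→P b we get {x, y}; from Q→ε we get {ε}. So FIRST(Q) = {ε, x, y}.
FIRST(R): from R→Q we get {ε, x, y}; from R→Q c c we get {c, x, y}. So FIRST(R) = {ε, c, x, y}.
FOLLOW(Q) includes $ since Q is the start symbol.
FOLLOW(P): in Q→P b, P is followed by b with FIRST {b}. Thus FOLLOW(P) = {b}.
FOLLOW(R): in P→x R, the suffix after R is empty, so FOLLOW(R) ⊇ FOLLOW(P) = {b}. Thus FOLLOW(R) = {b}.
FOLLOW(Q): in R→Q, the suffix after Q is empty, so FOLLOW(Q) ⊇ FOLLOW(R) = {b}; in R→Q c c, Q is followed by c c with FIRST {c}. Thus FOLLOW(Q) = {$, b, c}.

{$, b, c}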